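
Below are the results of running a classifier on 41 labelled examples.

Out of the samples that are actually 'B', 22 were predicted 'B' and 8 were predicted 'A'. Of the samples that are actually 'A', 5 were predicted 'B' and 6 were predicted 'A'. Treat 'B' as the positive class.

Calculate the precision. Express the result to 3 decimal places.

Precision = TP/(TP+FP) = 22/(22+5) = 22/27 = 0.815

0.815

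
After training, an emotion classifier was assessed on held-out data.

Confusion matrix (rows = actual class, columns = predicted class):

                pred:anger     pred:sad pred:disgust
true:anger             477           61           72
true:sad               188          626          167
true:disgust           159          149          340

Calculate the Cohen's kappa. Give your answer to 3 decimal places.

0.462

Observed agreement pₒ = trace/N = 1443/2239 = 0.6445
Expected agreement pₑ = Σ (rowᵢ·colᵢ)/N² = (610·824 + 981·836 + 648·579)/2239² = 0.3387
κ = (pₒ − pₑ)/(1 − pₑ) = (0.6445 − 0.3387)/(1 − 0.3387) = 0.462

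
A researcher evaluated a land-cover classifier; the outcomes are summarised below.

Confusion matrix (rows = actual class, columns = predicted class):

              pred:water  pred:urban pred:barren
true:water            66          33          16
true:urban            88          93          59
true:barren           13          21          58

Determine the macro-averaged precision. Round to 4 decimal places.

0.4880

Per-class precision (TP/(TP+FP)):
  water: TP=66, FP=88+13=101 → 66/167 = 0.39521
  urban: TP=93, FP=33+21=54 → 93/147 = 0.63265
  barren: TP=58, FP=16+59=75 → 58/133 = 0.43609
Macro-precision = mean = (0.39521 + 0.63265 + 0.43609) / 3 = 0.4880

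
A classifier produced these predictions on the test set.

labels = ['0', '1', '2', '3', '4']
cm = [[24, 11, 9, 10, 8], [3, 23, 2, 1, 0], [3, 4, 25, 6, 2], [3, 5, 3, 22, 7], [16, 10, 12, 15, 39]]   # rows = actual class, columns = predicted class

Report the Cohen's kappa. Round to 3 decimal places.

0.381

Observed agreement pₒ = trace/N = 133/263 = 0.5057
Expected agreement pₑ = Σ (rowᵢ·colᵢ)/N² = (62·49 + 29·53 + 40·51 + 40·54 + 92·56)/263² = 0.2013
κ = (pₒ − pₑ)/(1 − pₑ) = (0.5057 − 0.2013)/(1 − 0.2013) = 0.381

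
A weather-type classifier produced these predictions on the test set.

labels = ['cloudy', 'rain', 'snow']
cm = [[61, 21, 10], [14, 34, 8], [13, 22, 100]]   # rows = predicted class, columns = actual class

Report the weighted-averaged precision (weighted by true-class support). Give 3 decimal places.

Per-class precision (TP/(TP+FP)):
  cloudy: TP=61, FP=21+10=31 → 61/92 = 0.6630
  rain: TP=34, FP=14+8=22 → 34/56 = 0.6071
  snow: TP=100, FP=13+22=35 → 100/135 = 0.7407
Weighted-precision = Σ (supportᵢ/N)·precisionᵢ with N=283: (88/283)·0.6630 + (77/283)·0.6071 + (118/283)·0.7407 = 0.680

0.680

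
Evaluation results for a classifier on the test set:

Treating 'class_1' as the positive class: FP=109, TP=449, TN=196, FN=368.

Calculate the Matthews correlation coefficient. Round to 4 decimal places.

0.1710

MCC = (TP·TN − FP·FN) / √((TP+FP)(TP+FN)(TN+FP)(TN+FN))
Numerator = 449·196 − 109·368 = 47892
Denominator = √(558·817·305·564) = √78421509720 = 280038.4076
MCC = 47892 / 280038.4076 = 0.1710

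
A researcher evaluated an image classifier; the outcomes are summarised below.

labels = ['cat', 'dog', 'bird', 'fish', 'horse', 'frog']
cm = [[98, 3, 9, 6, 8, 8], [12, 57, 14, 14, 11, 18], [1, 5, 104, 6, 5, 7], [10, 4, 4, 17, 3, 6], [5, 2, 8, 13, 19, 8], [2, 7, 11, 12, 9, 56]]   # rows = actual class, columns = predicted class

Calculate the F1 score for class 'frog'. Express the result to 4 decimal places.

0.5600

F1 score = 2·TP/(2·TP+FP+FN).
frog: TP=56, FP=8+18+7+6+8=47, FN=2+7+11+12+9=41 → 112/200 = 0.56000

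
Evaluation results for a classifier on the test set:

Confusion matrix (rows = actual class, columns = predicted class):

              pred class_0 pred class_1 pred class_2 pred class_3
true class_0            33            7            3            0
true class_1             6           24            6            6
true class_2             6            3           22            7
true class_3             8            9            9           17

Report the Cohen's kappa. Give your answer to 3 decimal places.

Observed agreement pₒ = trace/N = 96/166 = 0.5783
Expected agreement pₑ = Σ (rowᵢ·colᵢ)/N² = (43·53 + 42·43 + 38·40 + 43·30)/166² = 0.2502
κ = (pₒ − pₑ)/(1 − pₑ) = (0.5783 − 0.2502)/(1 − 0.2502) = 0.438

0.438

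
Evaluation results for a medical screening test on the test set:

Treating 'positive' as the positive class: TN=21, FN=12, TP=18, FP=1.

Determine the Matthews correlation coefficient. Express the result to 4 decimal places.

MCC = (TP·TN − FP·FN) / √((TP+FP)(TP+FN)(TN+FP)(TN+FN))
Numerator = 18·21 − 1·12 = 366
Denominator = √(19·30·22·33) = √413820 = 643.2884
MCC = 366 / 643.2884 = 0.5690

0.5690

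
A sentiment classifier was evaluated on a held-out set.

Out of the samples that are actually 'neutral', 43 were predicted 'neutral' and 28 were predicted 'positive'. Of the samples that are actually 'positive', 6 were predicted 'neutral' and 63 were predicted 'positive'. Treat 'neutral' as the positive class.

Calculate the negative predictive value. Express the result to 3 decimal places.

NPV = TN/(TN+FN) = 63/(63+28) = 0.692

0.692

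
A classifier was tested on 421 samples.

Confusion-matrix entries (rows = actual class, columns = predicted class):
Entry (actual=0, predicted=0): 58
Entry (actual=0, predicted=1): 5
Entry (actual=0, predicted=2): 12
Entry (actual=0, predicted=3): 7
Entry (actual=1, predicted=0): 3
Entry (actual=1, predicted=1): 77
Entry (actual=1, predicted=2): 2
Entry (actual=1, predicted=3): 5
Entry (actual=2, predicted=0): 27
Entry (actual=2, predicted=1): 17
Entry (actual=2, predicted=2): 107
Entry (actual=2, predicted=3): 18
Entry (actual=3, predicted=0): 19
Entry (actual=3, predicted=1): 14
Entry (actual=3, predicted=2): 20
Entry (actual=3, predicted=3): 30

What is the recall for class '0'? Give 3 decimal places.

Take TP from the diagonal, FP from the rest of the '0' prediction marginal, FN from the rest of the '0' actual marginal.
recall = TP/(TP+FN).
0: TP=58, FN=5+12+7=24 → 58/82 = 0.7073

0.707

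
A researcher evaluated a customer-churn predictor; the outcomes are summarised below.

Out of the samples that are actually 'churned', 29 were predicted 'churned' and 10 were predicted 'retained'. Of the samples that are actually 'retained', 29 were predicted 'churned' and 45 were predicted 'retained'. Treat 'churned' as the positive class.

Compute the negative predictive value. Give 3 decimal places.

0.818

NPV = TN/(TN+FN) = 45/(45+10) = 0.818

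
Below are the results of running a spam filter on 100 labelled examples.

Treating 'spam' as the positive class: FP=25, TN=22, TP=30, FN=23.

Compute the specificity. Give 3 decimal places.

0.468

Specificity = TN/(TN+FP) = 22/(22+25) = 0.468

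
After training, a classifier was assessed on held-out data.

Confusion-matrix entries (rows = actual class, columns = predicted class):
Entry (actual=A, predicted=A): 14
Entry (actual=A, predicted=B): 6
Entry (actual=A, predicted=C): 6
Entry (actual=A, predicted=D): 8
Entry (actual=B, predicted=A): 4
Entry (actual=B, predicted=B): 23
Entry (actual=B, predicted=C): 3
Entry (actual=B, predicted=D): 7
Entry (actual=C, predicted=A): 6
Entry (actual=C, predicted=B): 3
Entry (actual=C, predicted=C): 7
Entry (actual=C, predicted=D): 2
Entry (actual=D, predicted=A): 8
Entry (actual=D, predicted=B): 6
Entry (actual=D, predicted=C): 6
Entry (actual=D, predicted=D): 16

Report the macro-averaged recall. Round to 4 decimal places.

0.4667

Per-class recall (TP/(TP+FN)):
  A: TP=14, FN=6+6+8=20 → 14/34 = 0.41176
  B: TP=23, FN=4+3+7=14 → 23/37 = 0.62162
  C: TP=7, FN=6+3+2=11 → 7/18 = 0.38889
  D: TP=16, FN=8+6+6=20 → 16/36 = 0.44444
Macro-recall = mean = (0.41176 + 0.62162 + 0.38889 + 0.44444) / 4 = 0.4667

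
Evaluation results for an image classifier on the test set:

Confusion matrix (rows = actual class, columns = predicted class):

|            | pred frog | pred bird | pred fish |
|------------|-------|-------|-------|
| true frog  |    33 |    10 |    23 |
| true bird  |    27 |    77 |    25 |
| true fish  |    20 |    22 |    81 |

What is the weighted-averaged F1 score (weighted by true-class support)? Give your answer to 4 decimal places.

0.6050

Per-class F1 score (2·TP/(2·TP+FP+FN)):
  frog: TP=33, FP=27+20=47, FN=10+23=33 → 66/146 = 0.45205
  bird: TP=77, FP=10+22=32, FN=27+25=52 → 154/238 = 0.64706
  fish: TP=81, FP=23+25=48, FN=20+22=42 → 162/252 = 0.64286
Weighted-F1 score = Σ (supportᵢ/N)·F1 scoreᵢ with N=318: (66/318)·0.45205 + (129/318)·0.64706 + (123/318)·0.64286 = 0.6050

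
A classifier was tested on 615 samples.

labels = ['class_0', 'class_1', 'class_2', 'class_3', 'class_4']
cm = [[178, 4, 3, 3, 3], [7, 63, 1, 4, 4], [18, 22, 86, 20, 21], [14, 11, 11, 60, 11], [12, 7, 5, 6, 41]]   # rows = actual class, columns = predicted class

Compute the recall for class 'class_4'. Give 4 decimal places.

0.5775

Take TP from the diagonal, FP from the rest of the 'class_4' prediction marginal, FN from the rest of the 'class_4' actual marginal.
recall = TP/(TP+FN).
class_4: TP=41, FN=12+7+5+6=30 → 41/71 = 0.57746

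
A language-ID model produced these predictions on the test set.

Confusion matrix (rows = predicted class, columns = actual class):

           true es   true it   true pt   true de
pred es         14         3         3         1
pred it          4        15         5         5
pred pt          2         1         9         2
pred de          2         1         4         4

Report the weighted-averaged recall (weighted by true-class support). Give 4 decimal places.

0.5600

Per-class recall (TP/(TP+FN)):
  es: TP=14, FN=4+2+2=8 → 14/22 = 0.63636
  it: TP=15, FN=3+1+1=5 → 15/20 = 0.75000
  pt: TP=9, FN=3+5+4=12 → 9/21 = 0.42857
  de: TP=4, FN=1+5+2=8 → 4/12 = 0.33333
Weighted-recall = Σ (supportᵢ/N)·recallᵢ with N=75: (22/75)·0.63636 + (20/75)·0.75000 + (21/75)·0.42857 + (12/75)·0.33333 = 0.5600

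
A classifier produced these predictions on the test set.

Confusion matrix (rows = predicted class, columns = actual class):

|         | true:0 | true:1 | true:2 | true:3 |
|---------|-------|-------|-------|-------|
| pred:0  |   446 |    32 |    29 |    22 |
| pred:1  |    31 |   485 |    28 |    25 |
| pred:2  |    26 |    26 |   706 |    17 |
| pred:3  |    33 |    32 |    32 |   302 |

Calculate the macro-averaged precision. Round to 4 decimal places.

Per-class precision (TP/(TP+FP)):
  0: TP=446, FP=32+29+22=83 → 446/529 = 0.84310
  1: TP=485, FP=31+28+25=84 → 485/569 = 0.85237
  2: TP=706, FP=26+26+17=69 → 706/775 = 0.91097
  3: TP=302, FP=33+32+32=97 → 302/399 = 0.75689
Macro-precision = mean = (0.84310 + 0.85237 + 0.91097 + 0.75689) / 4 = 0.8408

0.8408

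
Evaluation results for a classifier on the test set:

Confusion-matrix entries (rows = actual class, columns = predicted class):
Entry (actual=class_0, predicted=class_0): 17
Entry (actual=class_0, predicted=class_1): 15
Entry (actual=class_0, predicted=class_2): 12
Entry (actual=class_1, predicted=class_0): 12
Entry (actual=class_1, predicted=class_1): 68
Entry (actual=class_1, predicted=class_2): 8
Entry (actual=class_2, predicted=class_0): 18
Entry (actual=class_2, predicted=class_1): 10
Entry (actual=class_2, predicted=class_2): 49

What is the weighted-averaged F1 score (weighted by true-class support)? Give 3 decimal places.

0.642

Per-class F1 score (2·TP/(2·TP+FP+FN)):
  class_0: TP=17, FP=12+18=30, FN=15+12=27 → 34/91 = 0.3736
  class_1: TP=68, FP=15+10=25, FN=12+8=20 → 136/181 = 0.7514
  class_2: TP=49, FP=12+8=20, FN=18+10=28 → 98/146 = 0.6712
Weighted-F1 score = Σ (supportᵢ/N)·F1 scoreᵢ with N=209: (44/209)·0.3736 + (88/209)·0.7514 + (77/209)·0.6712 = 0.642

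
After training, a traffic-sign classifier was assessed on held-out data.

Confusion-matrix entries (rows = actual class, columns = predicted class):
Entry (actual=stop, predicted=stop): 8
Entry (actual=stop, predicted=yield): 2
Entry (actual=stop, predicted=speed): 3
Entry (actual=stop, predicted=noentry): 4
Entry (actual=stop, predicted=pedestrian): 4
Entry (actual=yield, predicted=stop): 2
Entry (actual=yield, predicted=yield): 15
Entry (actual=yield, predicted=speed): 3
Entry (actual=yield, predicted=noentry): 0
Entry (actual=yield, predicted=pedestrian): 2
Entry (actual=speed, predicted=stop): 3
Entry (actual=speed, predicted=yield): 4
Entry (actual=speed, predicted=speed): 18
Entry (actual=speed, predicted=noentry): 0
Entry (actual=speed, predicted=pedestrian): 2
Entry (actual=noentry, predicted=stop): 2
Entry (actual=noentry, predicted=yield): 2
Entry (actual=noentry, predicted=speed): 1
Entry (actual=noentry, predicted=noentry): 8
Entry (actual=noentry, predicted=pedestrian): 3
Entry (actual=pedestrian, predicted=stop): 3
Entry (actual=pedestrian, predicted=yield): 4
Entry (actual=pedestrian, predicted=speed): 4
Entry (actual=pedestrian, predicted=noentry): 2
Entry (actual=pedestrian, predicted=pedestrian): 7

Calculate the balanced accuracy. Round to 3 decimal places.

Balanced accuracy = mean of per-class recall.
  stop: recall = 8/21 = 0.3810
  yield: recall = 15/22 = 0.6818
  speed: recall = 18/27 = 0.6667
  noentry: recall = 8/16 = 0.5000
  pedestrian: recall = 7/20 = 0.3500
Mean = (0.3810 + 0.6818 + 0.6667 + 0.5000 + 0.3500) / 5 = 0.516

0.516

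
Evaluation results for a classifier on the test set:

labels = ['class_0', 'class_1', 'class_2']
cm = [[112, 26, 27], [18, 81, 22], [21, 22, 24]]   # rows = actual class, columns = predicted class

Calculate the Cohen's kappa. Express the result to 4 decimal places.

0.3938

Observed agreement pₒ = trace/N = 217/353 = 0.61473
Expected agreement pₑ = Σ (rowᵢ·colᵢ)/N² = (165·151 + 121·129 + 67·73)/353² = 0.36446
κ = (pₒ − pₑ)/(1 − pₑ) = (0.61473 − 0.36446)/(1 − 0.36446) = 0.3938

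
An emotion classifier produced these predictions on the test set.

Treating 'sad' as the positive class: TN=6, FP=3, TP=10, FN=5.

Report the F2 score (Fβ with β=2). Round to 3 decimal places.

Fβ = (1+β²)·TP / ((1+β²)·TP + β²·FN + FP), with β²=4
= 5·10 / (5·10 + 4·5 + 3) = 0.685

0.685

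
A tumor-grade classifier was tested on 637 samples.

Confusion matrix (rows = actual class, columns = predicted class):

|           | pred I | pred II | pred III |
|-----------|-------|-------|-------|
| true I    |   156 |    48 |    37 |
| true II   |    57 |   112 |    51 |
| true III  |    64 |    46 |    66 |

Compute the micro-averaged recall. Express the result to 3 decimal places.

0.524

Micro-averaging pools counts across classes: ΣTP=334, ΣFP=303, ΣFN=303.
Micro-recall = TP/(TP+FN) on pooled counts = 0.524 (equals overall accuracy in single-label multiclass).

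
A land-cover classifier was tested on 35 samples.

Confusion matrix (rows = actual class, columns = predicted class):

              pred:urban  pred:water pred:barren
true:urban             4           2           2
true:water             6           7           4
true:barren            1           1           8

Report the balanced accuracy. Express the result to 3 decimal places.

0.571

Balanced accuracy = mean of per-class recall.
  urban: recall = 4/8 = 0.5000
  water: recall = 7/17 = 0.4118
  barren: recall = 8/10 = 0.8000
Mean = (0.5000 + 0.4118 + 0.8000) / 3 = 0.571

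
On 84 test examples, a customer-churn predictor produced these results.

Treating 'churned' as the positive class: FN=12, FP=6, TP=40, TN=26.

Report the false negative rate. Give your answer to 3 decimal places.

FNR = FN/(FN+TP) = 12/(12+40) = 0.231

0.231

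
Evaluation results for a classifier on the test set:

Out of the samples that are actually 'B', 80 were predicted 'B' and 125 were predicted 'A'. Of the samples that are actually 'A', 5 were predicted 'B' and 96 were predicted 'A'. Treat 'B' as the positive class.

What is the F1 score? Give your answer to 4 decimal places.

Precision = TP/(TP+FP) = 80/85 = 0.9412
Recall = TP/(TP+FN) = 80/205 = 0.3902
F1 = 2·TP/(2·TP+FP+FN) = 160/290 = 0.5517

0.5517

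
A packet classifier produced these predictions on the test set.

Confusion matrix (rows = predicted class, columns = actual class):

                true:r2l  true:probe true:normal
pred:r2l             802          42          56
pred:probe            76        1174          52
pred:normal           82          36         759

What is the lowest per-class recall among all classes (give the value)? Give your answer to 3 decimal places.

Per-class recall (TP/(TP+FN)):
  r2l: TP=802, FN=76+82=158 → 802/960 = 0.8354
  probe: TP=1174, FN=42+36=78 → 1174/1252 = 0.9377
  normal: TP=759, FN=56+52=108 → 759/867 = 0.8754
Lowest is class 'r2l' with recall = 0.835.

0.835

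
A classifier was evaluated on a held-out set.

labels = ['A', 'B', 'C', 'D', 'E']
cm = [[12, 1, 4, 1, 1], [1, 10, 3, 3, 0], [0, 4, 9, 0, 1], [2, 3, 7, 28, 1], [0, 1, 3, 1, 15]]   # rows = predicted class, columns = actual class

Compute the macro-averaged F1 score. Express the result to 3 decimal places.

Per-class F1 score (2·TP/(2·TP+FP+FN)):
  A: TP=12, FP=1+4+1+1=7, FN=1+0+2+0=3 → 24/34 = 0.7059
  B: TP=10, FP=1+3+3+0=7, FN=1+4+3+1=9 → 20/36 = 0.5556
  C: TP=9, FP=0+4+0+1=5, FN=4+3+7+3=17 → 18/40 = 0.4500
  D: TP=28, FP=2+3+7+1=13, FN=1+3+0+1=5 → 56/74 = 0.7568
  E: TP=15, FP=0+1+3+1=5, FN=1+0+1+1=3 → 30/38 = 0.7895
Macro-F1 score = mean = (0.7059 + 0.5556 + 0.4500 + 0.7568 + 0.7895) / 5 = 0.652

0.652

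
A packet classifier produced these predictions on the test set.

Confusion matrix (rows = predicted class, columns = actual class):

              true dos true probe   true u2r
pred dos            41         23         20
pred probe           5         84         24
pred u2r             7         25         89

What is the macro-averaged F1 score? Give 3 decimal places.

Per-class F1 score (2·TP/(2·TP+FP+FN)):
  dos: TP=41, FP=23+20=43, FN=5+7=12 → 82/137 = 0.5985
  probe: TP=84, FP=5+24=29, FN=23+25=48 → 168/245 = 0.6857
  u2r: TP=89, FP=7+25=32, FN=20+24=44 → 178/254 = 0.7008
Macro-F1 score = mean = (0.5985 + 0.6857 + 0.7008) / 3 = 0.662

0.662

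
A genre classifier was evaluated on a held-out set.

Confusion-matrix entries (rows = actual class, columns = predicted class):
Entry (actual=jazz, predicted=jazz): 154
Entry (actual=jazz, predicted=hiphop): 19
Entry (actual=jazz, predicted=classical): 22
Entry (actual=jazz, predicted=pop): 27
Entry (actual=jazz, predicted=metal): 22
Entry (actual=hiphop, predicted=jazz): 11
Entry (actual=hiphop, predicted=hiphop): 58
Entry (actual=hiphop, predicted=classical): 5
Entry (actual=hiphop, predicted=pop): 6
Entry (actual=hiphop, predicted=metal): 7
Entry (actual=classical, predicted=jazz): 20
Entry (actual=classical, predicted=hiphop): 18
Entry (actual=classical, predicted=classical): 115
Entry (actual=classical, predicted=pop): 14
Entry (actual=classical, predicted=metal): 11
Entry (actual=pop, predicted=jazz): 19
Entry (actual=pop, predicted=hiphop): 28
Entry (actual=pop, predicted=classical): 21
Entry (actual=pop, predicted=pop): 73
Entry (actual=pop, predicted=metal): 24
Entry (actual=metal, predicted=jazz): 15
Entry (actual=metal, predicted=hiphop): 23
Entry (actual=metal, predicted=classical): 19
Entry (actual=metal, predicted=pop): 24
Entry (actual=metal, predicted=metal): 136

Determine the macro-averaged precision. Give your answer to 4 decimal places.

Per-class precision (TP/(TP+FP)):
  jazz: TP=154, FP=11+20+19+15=65 → 154/219 = 0.70320
  hiphop: TP=58, FP=19+18+28+23=88 → 58/146 = 0.39726
  classical: TP=115, FP=22+5+21+19=67 → 115/182 = 0.63187
  pop: TP=73, FP=27+6+14+24=71 → 73/144 = 0.50694
  metal: TP=136, FP=22+7+11+24=64 → 136/200 = 0.68000
Macro-precision = mean = (0.70320 + 0.39726 + 0.63187 + 0.50694 + 0.68000) / 5 = 0.5839

0.5839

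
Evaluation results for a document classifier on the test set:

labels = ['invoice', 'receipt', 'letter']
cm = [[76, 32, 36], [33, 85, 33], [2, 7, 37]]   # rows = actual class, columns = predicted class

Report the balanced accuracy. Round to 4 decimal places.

Balanced accuracy = mean of per-class recall.
  invoice: recall = 76/144 = 0.52778
  receipt: recall = 85/151 = 0.56291
  letter: recall = 37/46 = 0.80435
Mean = (0.52778 + 0.56291 + 0.80435) / 3 = 0.6317

0.6317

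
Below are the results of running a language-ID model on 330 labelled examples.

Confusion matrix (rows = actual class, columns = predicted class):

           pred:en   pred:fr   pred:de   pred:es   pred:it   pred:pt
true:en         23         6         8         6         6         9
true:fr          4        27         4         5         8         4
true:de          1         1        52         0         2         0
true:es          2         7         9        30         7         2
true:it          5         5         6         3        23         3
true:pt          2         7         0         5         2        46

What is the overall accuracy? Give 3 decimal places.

Accuracy = trace / total = (23+27+52+30+23+46=201) / 330 = 201/330 = 0.609

0.609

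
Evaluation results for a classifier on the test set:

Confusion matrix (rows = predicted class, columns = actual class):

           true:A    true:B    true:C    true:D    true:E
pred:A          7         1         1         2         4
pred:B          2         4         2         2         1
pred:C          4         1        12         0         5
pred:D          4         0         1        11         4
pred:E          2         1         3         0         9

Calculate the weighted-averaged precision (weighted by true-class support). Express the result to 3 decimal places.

Per-class precision (TP/(TP+FP)):
  A: TP=7, FP=1+1+2+4=8 → 7/15 = 0.4667
  B: TP=4, FP=2+2+2+1=7 → 4/11 = 0.3636
  C: TP=12, FP=4+1+0+5=10 → 12/22 = 0.5455
  D: TP=11, FP=4+0+1+4=9 → 11/20 = 0.5500
  E: TP=9, FP=2+1+3+0=6 → 9/15 = 0.6000
Weighted-precision = Σ (supportᵢ/N)·precisionᵢ with N=83: (19/83)·0.4667 + (7/83)·0.3636 + (19/83)·0.5455 + (15/83)·0.5500 + (23/83)·0.6000 = 0.528

0.528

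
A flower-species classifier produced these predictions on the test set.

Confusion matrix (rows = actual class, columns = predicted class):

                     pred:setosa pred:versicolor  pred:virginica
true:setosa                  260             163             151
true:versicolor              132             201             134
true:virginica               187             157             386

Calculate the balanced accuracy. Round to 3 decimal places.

Balanced accuracy = mean of per-class recall.
  setosa: recall = 260/574 = 0.4530
  versicolor: recall = 201/467 = 0.4304
  virginica: recall = 386/730 = 0.5288
Mean = (0.4530 + 0.4304 + 0.5288) / 3 = 0.471

0.471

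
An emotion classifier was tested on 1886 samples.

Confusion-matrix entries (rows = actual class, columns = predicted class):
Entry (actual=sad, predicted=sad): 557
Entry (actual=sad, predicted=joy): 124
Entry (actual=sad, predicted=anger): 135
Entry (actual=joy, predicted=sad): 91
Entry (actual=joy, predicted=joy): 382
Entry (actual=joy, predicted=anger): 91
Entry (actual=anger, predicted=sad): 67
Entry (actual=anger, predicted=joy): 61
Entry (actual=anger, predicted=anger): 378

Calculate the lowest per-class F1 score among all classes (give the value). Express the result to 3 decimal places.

0.676

Per-class F1 score (2·TP/(2·TP+FP+FN)):
  sad: TP=557, FP=91+67=158, FN=124+135=259 → 1114/1531 = 0.7276
  joy: TP=382, FP=124+61=185, FN=91+91=182 → 764/1131 = 0.6755
  anger: TP=378, FP=135+91=226, FN=67+61=128 → 756/1110 = 0.6811
Lowest is class 'joy' with F1 score = 0.676.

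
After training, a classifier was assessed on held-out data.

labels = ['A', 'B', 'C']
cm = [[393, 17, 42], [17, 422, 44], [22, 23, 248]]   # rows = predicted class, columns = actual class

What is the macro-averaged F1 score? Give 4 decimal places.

0.8578

Per-class F1 score (2·TP/(2·TP+FP+FN)):
  A: TP=393, FP=17+42=59, FN=17+22=39 → 786/884 = 0.88914
  B: TP=422, FP=17+44=61, FN=17+23=40 → 844/945 = 0.89312
  C: TP=248, FP=22+23=45, FN=42+44=86 → 496/627 = 0.79107
Macro-F1 score = mean = (0.88914 + 0.89312 + 0.79107) / 3 = 0.8578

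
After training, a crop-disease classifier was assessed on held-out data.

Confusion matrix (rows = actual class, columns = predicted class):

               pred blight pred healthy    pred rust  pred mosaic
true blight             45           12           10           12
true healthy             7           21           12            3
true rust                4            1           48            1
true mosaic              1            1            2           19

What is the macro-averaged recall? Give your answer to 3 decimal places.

0.693

Per-class recall (TP/(TP+FN)):
  blight: TP=45, FN=12+10+12=34 → 45/79 = 0.5696
  healthy: TP=21, FN=7+12+3=22 → 21/43 = 0.4884
  rust: TP=48, FN=4+1+1=6 → 48/54 = 0.8889
  mosaic: TP=19, FN=1+1+2=4 → 19/23 = 0.8261
Macro-recall = mean = (0.5696 + 0.4884 + 0.8889 + 0.8261) / 4 = 0.693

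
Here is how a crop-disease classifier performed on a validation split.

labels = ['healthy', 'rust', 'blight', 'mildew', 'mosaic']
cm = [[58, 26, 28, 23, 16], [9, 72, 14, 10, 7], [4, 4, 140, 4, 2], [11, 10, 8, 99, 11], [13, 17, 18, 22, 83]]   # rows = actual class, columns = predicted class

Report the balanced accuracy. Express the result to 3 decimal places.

Balanced accuracy = mean of per-class recall.
  healthy: recall = 58/151 = 0.3841
  rust: recall = 72/112 = 0.6429
  blight: recall = 140/154 = 0.9091
  mildew: recall = 99/139 = 0.7122
  mosaic: recall = 83/153 = 0.5425
Mean = (0.3841 + 0.6429 + 0.9091 + 0.7122 + 0.5425) / 5 = 0.638

0.638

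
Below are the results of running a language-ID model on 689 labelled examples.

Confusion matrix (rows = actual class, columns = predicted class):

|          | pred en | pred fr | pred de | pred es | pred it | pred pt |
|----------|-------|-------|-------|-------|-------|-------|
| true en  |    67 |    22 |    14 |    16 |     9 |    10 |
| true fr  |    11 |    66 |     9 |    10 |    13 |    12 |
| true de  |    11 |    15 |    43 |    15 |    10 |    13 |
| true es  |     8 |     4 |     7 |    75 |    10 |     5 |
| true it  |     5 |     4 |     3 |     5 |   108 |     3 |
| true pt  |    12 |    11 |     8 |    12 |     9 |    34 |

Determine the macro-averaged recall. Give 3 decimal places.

Per-class recall (TP/(TP+FN)):
  en: TP=67, FN=22+14+16+9+10=71 → 67/138 = 0.4855
  fr: TP=66, FN=11+9+10+13+12=55 → 66/121 = 0.5455
  de: TP=43, FN=11+15+15+10+13=64 → 43/107 = 0.4019
  es: TP=75, FN=8+4+7+10+5=34 → 75/109 = 0.6881
  it: TP=108, FN=5+4+3+5+3=20 → 108/128 = 0.8438
  pt: TP=34, FN=12+11+8+12+9=52 → 34/86 = 0.3953
Macro-recall = mean = (0.4855 + 0.5455 + 0.4019 + 0.6881 + 0.8438 + 0.3953) / 6 = 0.560

0.560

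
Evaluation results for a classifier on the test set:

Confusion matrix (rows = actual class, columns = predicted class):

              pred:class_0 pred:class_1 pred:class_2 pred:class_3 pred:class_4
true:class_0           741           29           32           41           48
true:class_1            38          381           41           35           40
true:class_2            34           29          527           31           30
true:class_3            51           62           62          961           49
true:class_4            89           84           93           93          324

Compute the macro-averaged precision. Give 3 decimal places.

Per-class precision (TP/(TP+FP)):
  class_0: TP=741, FP=38+34+51+89=212 → 741/953 = 0.7775
  class_1: TP=381, FP=29+29+62+84=204 → 381/585 = 0.6513
  class_2: TP=527, FP=32+41+62+93=228 → 527/755 = 0.6980
  class_3: TP=961, FP=41+35+31+93=200 → 961/1161 = 0.8277
  class_4: TP=324, FP=48+40+30+49=167 → 324/491 = 0.6599
Macro-precision = mean = (0.7775 + 0.6513 + 0.6980 + 0.8277 + 0.6599) / 5 = 0.723

0.723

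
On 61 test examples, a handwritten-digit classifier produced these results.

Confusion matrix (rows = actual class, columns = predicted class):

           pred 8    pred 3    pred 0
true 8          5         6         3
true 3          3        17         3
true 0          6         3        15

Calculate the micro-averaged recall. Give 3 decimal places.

0.607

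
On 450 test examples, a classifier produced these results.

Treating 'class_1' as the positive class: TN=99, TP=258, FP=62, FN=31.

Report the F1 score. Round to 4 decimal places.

0.8473

Precision = TP/(TP+FP) = 258/320 = 0.8063
Recall = TP/(TP+FN) = 258/289 = 0.8927
F1 = 2·TP/(2·TP+FP+FN) = 516/609 = 0.8473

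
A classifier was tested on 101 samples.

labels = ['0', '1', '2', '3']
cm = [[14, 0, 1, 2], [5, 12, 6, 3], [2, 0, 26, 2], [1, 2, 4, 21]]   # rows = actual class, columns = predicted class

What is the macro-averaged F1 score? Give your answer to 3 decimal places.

Per-class F1 score (2·TP/(2·TP+FP+FN)):
  0: TP=14, FP=5+2+1=8, FN=0+1+2=3 → 28/39 = 0.7179
  1: TP=12, FP=0+0+2=2, FN=5+6+3=14 → 24/40 = 0.6000
  2: TP=26, FP=1+6+4=11, FN=2+0+2=4 → 52/67 = 0.7761
  3: TP=21, FP=2+3+2=7, FN=1+2+4=7 → 42/56 = 0.7500
Macro-F1 score = mean = (0.7179 + 0.6000 + 0.7761 + 0.7500) / 4 = 0.711

0.711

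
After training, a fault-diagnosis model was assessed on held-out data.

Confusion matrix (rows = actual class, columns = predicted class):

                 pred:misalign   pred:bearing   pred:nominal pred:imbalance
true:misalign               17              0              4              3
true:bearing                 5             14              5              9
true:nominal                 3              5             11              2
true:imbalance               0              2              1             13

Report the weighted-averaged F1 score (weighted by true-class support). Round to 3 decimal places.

Per-class F1 score (2·TP/(2·TP+FP+FN)):
  misalign: TP=17, FP=5+3+0=8, FN=0+4+3=7 → 34/49 = 0.6939
  bearing: TP=14, FP=0+5+2=7, FN=5+5+9=19 → 28/54 = 0.5185
  nominal: TP=11, FP=4+5+1=10, FN=3+5+2=10 → 22/42 = 0.5238
  imbalance: TP=13, FP=3+9+2=14, FN=0+2+1=3 → 26/43 = 0.6047
Weighted-F1 score = Σ (supportᵢ/N)·F1 scoreᵢ with N=94: (24/94)·0.6939 + (33/94)·0.5185 + (21/94)·0.5238 + (16/94)·0.6047 = 0.579

0.579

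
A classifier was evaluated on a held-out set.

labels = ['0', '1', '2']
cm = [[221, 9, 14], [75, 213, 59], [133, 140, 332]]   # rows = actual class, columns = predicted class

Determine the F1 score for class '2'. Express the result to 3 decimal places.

0.657

One-vs-rest for '2': TP = diagonal; FP = other classes predicted '2'; FN = '2' predicted as other.
F1 score = 2·TP/(2·TP+FP+FN).
2: TP=332, FP=14+59=73, FN=133+140=273 → 664/1010 = 0.6574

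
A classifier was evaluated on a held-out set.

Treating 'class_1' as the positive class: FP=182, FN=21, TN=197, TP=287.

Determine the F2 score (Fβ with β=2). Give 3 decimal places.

0.844

Fβ = (1+β²)·TP / ((1+β²)·TP + β²·FN + FP), with β²=4
= 5·287 / (5·287 + 4·21 + 182) = 0.844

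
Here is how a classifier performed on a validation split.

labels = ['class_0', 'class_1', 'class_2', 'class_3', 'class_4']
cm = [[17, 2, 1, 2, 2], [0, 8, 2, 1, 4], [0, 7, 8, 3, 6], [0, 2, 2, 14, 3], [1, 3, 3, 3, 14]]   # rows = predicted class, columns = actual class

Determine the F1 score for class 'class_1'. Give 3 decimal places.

F1 score = 2·TP/(2·TP+FP+FN).
class_1: TP=8, FP=0+2+1+4=7, FN=2+7+2+3=14 → 16/37 = 0.4324

0.432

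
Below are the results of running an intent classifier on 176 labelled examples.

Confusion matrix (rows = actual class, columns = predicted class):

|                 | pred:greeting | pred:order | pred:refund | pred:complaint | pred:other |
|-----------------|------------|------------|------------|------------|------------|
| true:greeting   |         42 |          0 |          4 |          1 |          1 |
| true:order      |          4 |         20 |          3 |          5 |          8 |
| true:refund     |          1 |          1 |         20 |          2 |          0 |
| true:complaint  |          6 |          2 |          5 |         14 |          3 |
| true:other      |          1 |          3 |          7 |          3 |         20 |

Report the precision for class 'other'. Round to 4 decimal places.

0.6250

Take TP from the diagonal, FP from the rest of the 'other' prediction marginal, FN from the rest of the 'other' actual marginal.
precision = TP/(TP+FP).
other: TP=20, FP=1+8+0+3=12 → 20/32 = 0.62500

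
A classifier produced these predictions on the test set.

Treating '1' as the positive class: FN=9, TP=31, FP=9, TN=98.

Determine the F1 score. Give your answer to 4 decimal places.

Precision = TP/(TP+FP) = 31/40 = 0.7750
Recall = TP/(TP+FN) = 31/40 = 0.7750
F1 = 2·TP/(2·TP+FP+FN) = 62/80 = 0.7750

0.7750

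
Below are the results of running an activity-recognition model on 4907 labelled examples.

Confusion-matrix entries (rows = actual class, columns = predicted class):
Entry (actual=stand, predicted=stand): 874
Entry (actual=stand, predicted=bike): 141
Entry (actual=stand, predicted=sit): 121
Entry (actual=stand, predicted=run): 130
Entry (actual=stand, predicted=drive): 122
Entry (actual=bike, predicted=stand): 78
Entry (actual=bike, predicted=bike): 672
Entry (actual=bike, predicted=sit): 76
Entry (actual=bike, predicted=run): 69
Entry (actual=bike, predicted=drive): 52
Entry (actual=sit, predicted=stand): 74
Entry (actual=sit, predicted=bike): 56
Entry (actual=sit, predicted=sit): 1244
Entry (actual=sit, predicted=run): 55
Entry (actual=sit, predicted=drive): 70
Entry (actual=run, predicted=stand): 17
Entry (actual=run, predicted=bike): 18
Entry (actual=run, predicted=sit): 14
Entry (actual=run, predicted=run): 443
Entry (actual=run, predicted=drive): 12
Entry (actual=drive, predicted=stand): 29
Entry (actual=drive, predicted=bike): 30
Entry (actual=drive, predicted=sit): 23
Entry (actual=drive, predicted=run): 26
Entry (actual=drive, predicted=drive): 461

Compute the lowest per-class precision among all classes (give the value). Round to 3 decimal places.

0.613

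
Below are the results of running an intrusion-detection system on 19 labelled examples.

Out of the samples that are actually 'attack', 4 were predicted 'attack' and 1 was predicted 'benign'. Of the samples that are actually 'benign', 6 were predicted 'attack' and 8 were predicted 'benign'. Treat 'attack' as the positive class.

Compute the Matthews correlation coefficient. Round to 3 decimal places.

0.328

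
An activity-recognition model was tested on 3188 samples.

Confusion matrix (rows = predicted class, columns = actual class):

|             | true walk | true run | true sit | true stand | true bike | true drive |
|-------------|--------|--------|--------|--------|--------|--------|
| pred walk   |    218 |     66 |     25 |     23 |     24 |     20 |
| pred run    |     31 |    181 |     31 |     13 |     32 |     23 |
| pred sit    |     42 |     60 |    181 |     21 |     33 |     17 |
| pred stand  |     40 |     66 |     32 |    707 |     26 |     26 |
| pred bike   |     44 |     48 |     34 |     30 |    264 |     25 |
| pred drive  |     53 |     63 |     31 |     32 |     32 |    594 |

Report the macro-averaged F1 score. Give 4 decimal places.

0.6247

Per-class F1 score (2·TP/(2·TP+FP+FN)):
  walk: TP=218, FP=66+25+23+24+20=158, FN=31+42+40+44+53=210 → 436/804 = 0.54229
  run: TP=181, FP=31+31+13+32+23=130, FN=66+60+66+48+63=303 → 362/795 = 0.45535
  sit: TP=181, FP=42+60+21+33+17=173, FN=25+31+32+34+31=153 → 362/688 = 0.52616
  stand: TP=707, FP=40+66+32+26+26=190, FN=23+13+21+30+32=119 → 1414/1723 = 0.82066
  bike: TP=264, FP=44+48+34+30+25=181, FN=24+32+33+26+32=147 → 528/856 = 0.61682
  drive: TP=594, FP=53+63+31+32+32=211, FN=20+23+17+26+25=111 → 1188/1510 = 0.78675
Macro-F1 score = mean = (0.54229 + 0.45535 + 0.52616 + 0.82066 + 0.61682 + 0.78675) / 6 = 0.6247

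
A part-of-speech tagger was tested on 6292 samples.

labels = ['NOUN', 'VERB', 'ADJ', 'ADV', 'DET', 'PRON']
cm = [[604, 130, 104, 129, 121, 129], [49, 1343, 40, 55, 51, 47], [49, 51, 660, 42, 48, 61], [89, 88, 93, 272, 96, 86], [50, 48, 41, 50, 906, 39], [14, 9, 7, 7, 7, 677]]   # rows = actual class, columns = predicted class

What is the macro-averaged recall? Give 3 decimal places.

Per-class recall (TP/(TP+FN)):
  NOUN: TP=604, FN=130+104+129+121+129=613 → 604/1217 = 0.4963
  VERB: TP=1343, FN=49+40+55+51+47=242 → 1343/1585 = 0.8473
  ADJ: TP=660, FN=49+51+42+48+61=251 → 660/911 = 0.7245
  ADV: TP=272, FN=89+88+93+96+86=452 → 272/724 = 0.3757
  DET: TP=906, FN=50+48+41+50+39=228 → 906/1134 = 0.7989
  PRON: TP=677, FN=14+9+7+7+7=44 → 677/721 = 0.9390
Macro-recall = mean = (0.4963 + 0.8473 + 0.7245 + 0.3757 + 0.7989 + 0.9390) / 6 = 0.697

0.697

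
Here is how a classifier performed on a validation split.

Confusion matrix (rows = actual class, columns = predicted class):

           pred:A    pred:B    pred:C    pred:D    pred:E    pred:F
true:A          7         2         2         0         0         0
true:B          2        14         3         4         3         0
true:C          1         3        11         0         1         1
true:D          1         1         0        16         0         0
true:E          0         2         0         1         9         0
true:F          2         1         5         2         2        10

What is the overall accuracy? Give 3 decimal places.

Accuracy = trace / total = (7+14+11+16+9+10=67) / 106 = 67/106 = 0.632

0.632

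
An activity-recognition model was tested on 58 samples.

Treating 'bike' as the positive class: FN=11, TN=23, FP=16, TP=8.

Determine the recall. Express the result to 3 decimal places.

Recall = TP/(TP+FN) = 8/(8+11) = 8/19 = 0.421

0.421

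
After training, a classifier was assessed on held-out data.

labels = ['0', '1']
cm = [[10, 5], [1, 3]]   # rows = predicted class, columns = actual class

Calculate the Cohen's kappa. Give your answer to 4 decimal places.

Observed agreement pₒ = trace/N = 13/19 = 0.68421
Expected agreement pₑ = Σ (rowᵢ·colᵢ)/N² = (11·15 + 8·4)/19² = 0.54571
κ = (pₒ − pₑ)/(1 − pₑ) = (0.68421 − 0.54571)/(1 − 0.54571) = 0.3049

0.3049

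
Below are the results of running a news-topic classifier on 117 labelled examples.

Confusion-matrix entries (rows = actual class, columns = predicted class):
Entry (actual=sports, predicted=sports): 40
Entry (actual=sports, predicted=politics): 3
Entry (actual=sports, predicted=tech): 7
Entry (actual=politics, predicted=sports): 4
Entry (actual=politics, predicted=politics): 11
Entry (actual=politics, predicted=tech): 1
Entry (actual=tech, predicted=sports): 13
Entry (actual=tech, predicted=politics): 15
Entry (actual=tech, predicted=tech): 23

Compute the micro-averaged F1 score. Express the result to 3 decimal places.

Micro-averaging pools counts across classes: ΣTP=74, ΣFP=43, ΣFN=43.
Micro-F1 score = 2·TP/(2·TP+FP+FN) on pooled counts = 0.632 (equals overall accuracy in single-label multiclass).

0.632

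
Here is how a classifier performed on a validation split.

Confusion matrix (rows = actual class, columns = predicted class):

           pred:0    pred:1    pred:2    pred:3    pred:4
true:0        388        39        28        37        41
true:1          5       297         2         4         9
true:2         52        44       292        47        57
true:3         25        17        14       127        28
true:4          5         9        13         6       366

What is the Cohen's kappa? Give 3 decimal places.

Observed agreement pₒ = trace/N = 1470/1952 = 0.7531
Expected agreement pₑ = Σ (rowᵢ·colᵢ)/N² = (533·475 + 317·406 + 492·349 + 211·221 + 399·501)/1952² = 0.2100
κ = (pₒ − pₑ)/(1 − pₑ) = (0.7531 − 0.2100)/(1 − 0.2100) = 0.687

0.687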